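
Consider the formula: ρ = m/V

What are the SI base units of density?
Units of each symbol in ρ = m/V:
  m (mass): kg
  V (volume): m³  → in the denominator, contributes 1/m³

Multiplying the contributions: [kg] · [1/m³]
Adding exponents of each base unit: kg: 1, m: -3
SI base units of density: kg/m³

Answer: kg/m³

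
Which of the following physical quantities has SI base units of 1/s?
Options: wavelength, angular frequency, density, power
Checking the SI base units of each option:
  wavelength (λ = v/f): m  ✗
  angular frequency (ω = 2πf): 1/s  ✓ matches
  density (ρ = m/V): kg/m³  ✗
  power (P = W/t): kg·m²/s³  ✗

Only angular frequency has units 1/s.

Answer: angular frequency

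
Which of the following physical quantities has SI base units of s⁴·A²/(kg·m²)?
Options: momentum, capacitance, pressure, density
Checking the SI base units of each option:
  momentum (p = mv): kg·m/s  ✗
  capacitance (C = Q/V): s⁴·A²/(kg·m²)  ✓ matches
  pressure (P = F/A): kg/(m·s²)  ✗
  density (ρ = m/V): kg/m³  ✗

Only capacitance has units s⁴·A²/(kg·m²).

Answer: capacitance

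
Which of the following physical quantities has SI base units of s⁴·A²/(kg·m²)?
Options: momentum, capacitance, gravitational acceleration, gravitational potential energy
Checking the SI base units of each option:
  momentum (p = mv): kg·m/s  ✗
  capacitance (C = Q/V): s⁴·A²/(kg·m²)  ✓ matches
  gravitational acceleration (g = GM/r²): m/s²  ✗
  gravitational potential energy (U = -GMm/r): kg·m²/s²  ✗

Only capacitance has units s⁴·A²/(kg·m²).

Answer: capacitance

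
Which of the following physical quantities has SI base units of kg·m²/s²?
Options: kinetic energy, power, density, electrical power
Checking the SI base units of each option:
  kinetic energy (E = ½mv²): kg·m²/s²  ✓ matches
  power (P = W/t): kg·m²/s³  ✗
  density (ρ = m/V): kg/m³  ✗
  electrical power (P = IV): kg·m²/s³  ✗

Only kinetic energy has units kg·m²/s².

Answer: kinetic energy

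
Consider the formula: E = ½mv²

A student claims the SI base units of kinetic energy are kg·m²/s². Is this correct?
Units of each symbol in E = ½mv²:
  m (mass): kg
  v (speed): m/s  → to the power 2, contributes m²/s²
  The factor ½ is dimensionless.

Multiplying the contributions: [kg] · [m²/s²]
Adding exponents of each base unit: kg: 1, m: 2, s: -2
SI base units of kinetic energy: kg·m²/s²

The claimed units kg·m²/s² match the derived units, so the claim is correct.

Answer: Yes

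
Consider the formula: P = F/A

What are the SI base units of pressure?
Units of each symbol in P = F/A:
  F (force): kg·m/s²
  A (area): m²  → in the denominator, contributes 1/m²

Multiplying the contributions: [kg·m/s²] · [1/m²]
Adding exponents of each base unit: kg: 1, m: -1, s: -2
SI base units of pressure: kg/(m·s²)

Answer: kg/(m·s²)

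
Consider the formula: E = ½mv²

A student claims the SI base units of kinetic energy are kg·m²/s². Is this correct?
Units of each symbol in E = ½mv²:
  m (mass): kg
  v (speed): m/s  → to the power 2, contributes m²/s²
  The factor ½ is dimensionless.

Multiplying the contributions: [kg] · [m²/s²]
Adding exponents of each base unit: kg: 1, m: 2, s: -2
SI base units of kinetic energy: kg·m²/s²

The claimed units kg·m²/s² match the derived units, so the claim is correct.

Answer: Yes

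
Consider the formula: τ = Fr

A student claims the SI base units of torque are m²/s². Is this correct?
Units of each symbol in τ = Fr:
  F (force): kg·m/s²
  r (lever arm): m

Multiplying the contributions: [kg·m/s²] · [m]
Adding exponents of each base unit: kg: 1, m: 2, s: -2
SI base units of torque: kg·m²/s²

The claimed units m²/s² (exponents m: 2, s: -2) do not match the derived units kg·m²/s² (exponents kg: 1, m: 2, s: -2), so the claim is incorrect.

Answer: No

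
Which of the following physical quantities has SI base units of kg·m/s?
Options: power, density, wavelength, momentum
Checking the SI base units of each option:
  power (P = W/t): kg·m²/s³  ✗
  density (ρ = m/V): kg/m³  ✗
  wavelength (λ = v/f): m  ✗
  momentum (p = mv): kg·m/s  ✓ matches

Only momentum has units kg·m/s.

Answer: momentum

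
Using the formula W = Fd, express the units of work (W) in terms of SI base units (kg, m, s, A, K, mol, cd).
Units of each symbol in W = Fd:
  F (force): kg·m/s²
  d (displacement): m

Multiplying the contributions: [kg·m/s²] · [m]
Adding exponents of each base unit: kg: 1, m: 2, s: -2
SI base units of work: kg·m²/s²

Answer: kg·m²/s²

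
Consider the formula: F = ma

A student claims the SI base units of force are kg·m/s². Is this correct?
Units of each symbol in F = ma:
  m (mass): kg
  a (acceleration): m/s²

Multiplying the contributions: [kg] · [m/s²]
Adding exponents of each base unit: kg: 1, m: 1, s: -2
SI base units of force: kg·m/s²

The claimed units kg·m/s² match the derived units, so the claim is correct.

Answer: Yes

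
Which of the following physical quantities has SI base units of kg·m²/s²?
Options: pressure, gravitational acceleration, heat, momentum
Checking the SI base units of each option:
  pressure (P = F/A): kg/(m·s²)  ✗
  gravitational acceleration (g = GM/r²): m/s²  ✗
  heat (Q = mcΔT): kg·m²/s²  ✓ matches
  momentum (p = mv): kg·m/s  ✗

Only heat has units kg·m²/s².

Answer: heat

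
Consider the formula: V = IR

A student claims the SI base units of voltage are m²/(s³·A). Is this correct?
Units of each symbol in V = IR:
  I (current): A
  R (resistance, in ohms): kg·m²/(s³·A²)

Multiplying the contributions: [A] · [kg·m²/(s³·A²)]
Adding exponents of each base unit: kg: 1, m: 2, s: -3, A: -1
SI base units of voltage: kg·m²/(s³·A)

The claimed units m²/(s³·A) (exponents m: 2, s: -3, A: -1) do not match the derived units kg·m²/(s³·A) (exponents kg: 1, m: 2, s: -3, A: -1), so the claim is incorrect.

Answer: No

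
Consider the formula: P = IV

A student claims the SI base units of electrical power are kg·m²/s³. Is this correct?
Units of each symbol in P = IV:
  I (current): A
  V (voltage, in volts): kg·m²/(s³·A)

Multiplying the contributions: [A] · [kg·m²/(s³·A)]
Adding exponents of each base unit: kg: 1, m: 2, s: -3
SI base units of electrical power: kg·m²/s³

The claimed units kg·m²/s³ match the derived units, so the claim is correct.

Answer: Yes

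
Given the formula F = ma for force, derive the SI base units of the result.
Units of each symbol in F = ma:
  m (mass): kg
  a (acceleration): m/s²

Multiplying the contributions: [kg] · [m/s²]
Adding exponents of each base unit: kg: 1, m: 1, s: -2
SI base units of force: kg·m/s²

Answer: kg·m/s²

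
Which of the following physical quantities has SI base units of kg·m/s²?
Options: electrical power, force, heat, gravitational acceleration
Checking the SI base units of each option:
  electrical power (P = IV): kg·m²/s³  ✗
  force (F = ma): kg·m/s²  ✓ matches
  heat (Q = mcΔT): kg·m²/s²  ✗
  gravitational acceleration (g = GM/r²): m/s²  ✗

Only force has units kg·m/s².

Answer: force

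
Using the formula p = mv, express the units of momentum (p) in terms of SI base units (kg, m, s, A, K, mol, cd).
Units of each symbol in p = mv:
  m (mass): kg
  v (velocity): m/s

Multiplying the contributions: [kg] · [m/s]
Adding exponents of each base unit: kg: 1, m: 1, s: -1
SI base units of momentum: kg·m/s

Answer: kg·m/s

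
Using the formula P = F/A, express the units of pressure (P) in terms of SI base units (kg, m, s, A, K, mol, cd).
Units of each symbol in P = F/A:
  F (force): kg·m/s²
  A (area): m²  → in the denominator, contributes 1/m²

Multiplying the contributions: [kg·m/s²] · [1/m²]
Adding exponents of each base unit: kg: 1, m: -1, s: -2
SI base units of pressure: kg/(m·s²)

Answer: kg/(m·s²)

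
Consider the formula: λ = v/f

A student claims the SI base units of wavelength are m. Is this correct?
Units of each symbol in λ = v/f:
  v (wave speed): m/s
  f (frequency): 1/s  → in the denominator, contributes s

Multiplying the contributions: [m/s] · [s]
Adding exponents of each base unit: m: 1
SI base units of wavelength: m

The claimed units m match the derived units, so the claim is correct.

Answer: Yes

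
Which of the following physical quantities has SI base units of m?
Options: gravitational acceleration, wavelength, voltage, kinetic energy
Checking the SI base units of each option:
  gravitational acceleration (g = GM/r²): m/s²  ✗
  wavelength (λ = v/f): m  ✓ matches
  voltage (V = IR): kg·m²/(s³·A)  ✗
  kinetic energy (E = ½mv²): kg·m²/s²  ✗

Only wavelength has units m.

Answer: wavelength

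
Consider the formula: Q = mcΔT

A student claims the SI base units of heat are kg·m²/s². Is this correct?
Units of each symbol in Q = mcΔT:
  m (mass): kg
  c (specific heat capacity, in J/(kg·K)): m²/(s²·K)
  ΔT (temperature change): K

Multiplying the contributions: [kg] · [m²/(s²·K)] · [K]
Adding exponents of each base unit: kg: 1, m: 2, s: -2
SI base units of heat: kg·m²/s²

The claimed units kg·m²/s² match the derived units, so the claim is correct.

Answer: Yes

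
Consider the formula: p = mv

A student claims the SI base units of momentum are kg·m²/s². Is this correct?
Units of each symbol in p = mv:
  m (mass): kg
  v (velocity): m/s

Multiplying the contributions: [kg] · [m/s]
Adding exponents of each base unit: kg: 1, m: 1, s: -1
SI base units of momentum: kg·m/s

The claimed units kg·m²/s² (exponents kg: 1, m: 2, s: -2) do not match the derived units kg·m/s (exponents kg: 1, m: 1, s: -1), so the claim is incorrect.

Answer: No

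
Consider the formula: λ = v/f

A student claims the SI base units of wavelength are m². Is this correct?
Units of each symbol in λ = v/f:
  v (wave speed): m/s
  f (frequency): 1/s  → in the denominator, contributes s

Multiplying the contributions: [m/s] · [s]
Adding exponents of each base unit: m: 1
SI base units of wavelength: m

The claimed units m² (exponents m: 2) do not match the derived units m (exponents m: 1), so the claim is incorrect.

Answer: No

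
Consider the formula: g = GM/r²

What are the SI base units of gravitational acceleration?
Units of each symbol in g = GM/r²:
  G (gravitational constant): m³/(kg·s²)
  M (mass): kg
  r (distance): m  → to the power 2 in the denominator, contributes 1/m²

Multiplying the contributions: [m³/(kg·s²)] · [kg] · [1/m²]
Adding exponents of each base unit: m: 1, s: -2
SI base units of gravitational acceleration: m/s²

Answer: m/s²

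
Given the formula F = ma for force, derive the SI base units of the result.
Units of each symbol in F = ma:
  m (mass): kg
  a (acceleration): m/s²

Multiplying the contributions: [kg] · [m/s²]
Adding exponents of each base unit: kg: 1, m: 1, s: -2
SI base units of force: kg·m/s²

Answer: kg·m/s²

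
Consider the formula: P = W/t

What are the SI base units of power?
Units of each symbol in P = W/t:
  W (work): kg·m²/s²
  t (time): s  → in the denominator, contributes 1/s

Multiplying the contributions: [kg·m²/s²] · [1/s]
Adding exponents of each base unit: kg: 1, m: 2, s: -3
SI base units of power: kg·m²/s³

Answer: kg·m²/s³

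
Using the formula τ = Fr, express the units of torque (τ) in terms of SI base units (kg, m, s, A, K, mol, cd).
Units of each symbol in τ = Fr:
  F (force): kg·m/s²
  r (lever arm): m

Multiplying the contributions: [kg·m/s²] · [m]
Adding exponents of each base unit: kg: 1, m: 2, s: -2
SI base units of torque: kg·m²/s²

Answer: kg·m²/s²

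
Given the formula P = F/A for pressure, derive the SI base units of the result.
Units of each symbol in P = F/A:
  F (force): kg·m/s²
  A (area): m²  → in the denominator, contributes 1/m²

Multiplying the contributions: [kg·m/s²] · [1/m²]
Adding exponents of each base unit: kg: 1, m: -1, s: -2
SI base units of pressure: kg/(m·s²)

Answer: kg/(m·s²)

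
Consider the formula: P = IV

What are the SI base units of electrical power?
Units of each symbol in P = IV:
  I (current): A
  V (voltage, in volts): kg·m²/(s³·A)

Multiplying the contributions: [A] · [kg·m²/(s³·A)]
Adding exponents of each base unit: kg: 1, m: 2, s: -3
SI base units of electrical power: kg·m²/s³

Answer: kg·m²/s³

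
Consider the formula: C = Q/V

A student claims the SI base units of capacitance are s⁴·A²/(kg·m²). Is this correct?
Units of each symbol in C = Q/V:
  Q (charge, in coulombs): s·A
  V (voltage, in volts): kg·m²/(s³·A)  → in the denominator, contributes s³·A/(kg·m²)

Multiplying the contributions: [s·A] · [s³·A/(kg·m²)]
Adding exponents of each base unit: kg: -1, m: -2, s: 4, A: 2
SI base units of capacitance: s⁴·A²/(kg·m²)

The claimed units s⁴·A²/(kg·m²) match the derived units, so the claim is correct.

Answer: Yes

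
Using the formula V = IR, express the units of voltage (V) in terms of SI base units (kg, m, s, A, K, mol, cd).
Units of each symbol in V = IR:
  I (current): A
  R (resistance, in ohms): kg·m²/(s³·A²)

Multiplying the contributions: [A] · [kg·m²/(s³·A²)]
Adding exponents of each base unit: kg: 1, m: 2, s: -3, A: -1
SI base units of voltage: kg·m²/(s³·A)

Answer: kg·m²/(s³·A)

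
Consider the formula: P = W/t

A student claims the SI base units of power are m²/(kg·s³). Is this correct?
Units of each symbol in P = W/t:
  W (work): kg·m²/s²
  t (time): s  → in the denominator, contributes 1/s

Multiplying the contributions: [kg·m²/s²] · [1/s]
Adding exponents of each base unit: kg: 1, m: 2, s: -3
SI base units of power: kg·m²/s³

The claimed units m²/(kg·s³) (exponents kg: -1, m: 2, s: -3) do not match the derived units kg·m²/s³ (exponents kg: 1, m: 2, s: -3), so the claim is incorrect.

Answer: No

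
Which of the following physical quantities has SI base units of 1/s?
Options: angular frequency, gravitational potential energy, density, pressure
Checking the SI base units of each option:
  angular frequency (ω = 2πf): 1/s  ✓ matches
  gravitational potential energy (U = -GMm/r): kg·m²/s²  ✗
  density (ρ = m/V): kg/m³  ✗
  pressure (P = F/A): kg/(m·s²)  ✗

Only angular frequency has units 1/s.

Answer: angular frequency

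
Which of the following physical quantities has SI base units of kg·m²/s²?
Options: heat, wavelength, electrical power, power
Checking the SI base units of each option:
  heat (Q = mcΔT): kg·m²/s²  ✓ matches
  wavelength (λ = v/f): m  ✗
  electrical power (P = IV): kg·m²/s³  ✗
  power (P = W/t): kg·m²/s³  ✗

Only heat has units kg·m²/s².

Answer: heat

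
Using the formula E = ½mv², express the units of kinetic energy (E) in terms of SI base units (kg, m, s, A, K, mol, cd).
Units of each symbol in E = ½mv²:
  m (mass): kg
  v (speed): m/s  → to the power 2, contributes m²/s²
  The factor ½ is dimensionless.

Multiplying the contributions: [kg] · [m²/s²]
Adding exponents of each base unit: kg: 1, m: 2, s: -2
SI base units of kinetic energy: kg·m²/s²

Answer: kg·m²/s²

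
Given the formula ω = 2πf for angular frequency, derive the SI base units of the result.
Units of each symbol in ω = 2πf:
  f (frequency): 1/s
  The factor 2π is dimensionless.

Multiplying the contributions: [1/s]
Adding exponents of each base unit: s: -1
SI base units of angular frequency: 1/s

Answer: 1/s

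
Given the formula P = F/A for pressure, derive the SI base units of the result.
Units of each symbol in P = F/A:
  F (force): kg·m/s²
  A (area): m²  → in the denominator, contributes 1/m²

Multiplying the contributions: [kg·m/s²] · [1/m²]
Adding exponents of each base unit: kg: 1, m: -1, s: -2
SI base units of pressure: kg/(m·s²)

Answer: kg/(m·s²)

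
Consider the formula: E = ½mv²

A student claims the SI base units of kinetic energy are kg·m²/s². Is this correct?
Units of each symbol in E = ½mv²:
  m (mass): kg
  v (speed): m/s  → to the power 2, contributes m²/s²
  The factor ½ is dimensionless.

Multiplying the contributions: [kg] · [m²/s²]
Adding exponents of each base unit: kg: 1, m: 2, s: -2
SI base units of kinetic energy: kg·m²/s²

The claimed units kg·m²/s² match the derived units, so the claim is correct.

Answer: Yes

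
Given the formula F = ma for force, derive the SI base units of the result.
Units of each symbol in F = ma:
  m (mass): kg
  a (acceleration): m/s²

Multiplying the contributions: [kg] · [m/s²]
Adding exponents of each base unit: kg: 1, m: 1, s: -2
SI base units of force: kg·m/s²

Answer: kg·m/s²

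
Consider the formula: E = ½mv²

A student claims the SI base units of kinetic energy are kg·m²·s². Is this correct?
Units of each symbol in E = ½mv²:
  m (mass): kg
  v (speed): m/s  → to the power 2, contributes m²/s²
  The factor ½ is dimensionless.

Multiplying the contributions: [kg] · [m²/s²]
Adding exponents of each base unit: kg: 1, m: 2, s: -2
SI base units of kinetic energy: kg·m²/s²

The claimed units kg·m²·s² (exponents kg: 1, m: 2, s: 2) do not match the derived units kg·m²/s² (exponents kg: 1, m: 2, s: -2), so the claim is incorrect.

Answer: No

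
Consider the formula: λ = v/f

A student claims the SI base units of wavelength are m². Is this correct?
Units of each symbol in λ = v/f:
  v (wave speed): m/s
  f (frequency): 1/s  → in the denominator, contributes s

Multiplying the contributions: [m/s] · [s]
Adding exponents of each base unit: m: 1
SI base units of wavelength: m

The claimed units m² (exponents m: 2) do not match the derived units m (exponents m: 1), so the claim is incorrect.

Answer: No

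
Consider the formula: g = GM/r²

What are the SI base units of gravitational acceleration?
Units of each symbol in g = GM/r²:
  G (gravitational constant): m³/(kg·s²)
  M (mass): kg
  r (distance): m  → to the power 2 in the denominator, contributes 1/m²

Multiplying the contributions: [m³/(kg·s²)] · [kg] · [1/m²]
Adding exponents of each base unit: m: 1, s: -2
SI base units of gravitational acceleration: m/s²

Answer: m/s²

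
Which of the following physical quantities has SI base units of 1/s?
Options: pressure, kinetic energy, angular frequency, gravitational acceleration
Checking the SI base units of each option:
  pressure (P = F/A): kg/(m·s²)  ✗
  kinetic energy (E = ½mv²): kg·m²/s²  ✗
  angular frequency (ω = 2πf): 1/s  ✓ matches
  gravitational acceleration (g = GM/r²): m/s²  ✗

Only angular frequency has units 1/s.

Answer: angular frequency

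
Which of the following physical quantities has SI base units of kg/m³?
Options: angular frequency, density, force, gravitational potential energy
Checking the SI base units of each option:
  angular frequency (ω = 2πf): 1/s  ✗
  density (ρ = m/V): kg/m³  ✓ matches
  force (F = ma): kg·m/s²  ✗
  gravitational potential energy (U = -GMm/r): kg·m²/s²  ✗

Only density has units kg/m³.

Answer: density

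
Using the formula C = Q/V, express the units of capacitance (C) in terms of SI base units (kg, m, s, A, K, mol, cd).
Units of each symbol in C = Q/V:
  Q (charge, in coulombs): s·A
  V (voltage, in volts): kg·m²/(s³·A)  → in the denominator, contributes s³·A/(kg·m²)

Multiplying the contributions: [s·A] · [s³·A/(kg·m²)]
Adding exponents of each base unit: kg: -1, m: -2, s: 4, A: 2
SI base units of capacitance: s⁴·A²/(kg·m²)

Answer: s⁴·A²/(kg·m²)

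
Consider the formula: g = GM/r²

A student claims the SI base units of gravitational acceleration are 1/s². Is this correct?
Units of each symbol in g = GM/r²:
  G (gravitational constant): m³/(kg·s²)
  M (mass): kg
  r (distance): m  → to the power 2 in the denominator, contributes 1/m²

Multiplying the contributions: [m³/(kg·s²)] · [kg] · [1/m²]
Adding exponents of each base unit: m: 1, s: -2
SI base units of gravitational acceleration: m/s²

The claimed units 1/s² (exponents s: -2) do not match the derived units m/s² (exponents m: 1, s: -2), so the claim is incorrect.

Answer: No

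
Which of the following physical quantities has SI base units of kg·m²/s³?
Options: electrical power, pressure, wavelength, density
Checking the SI base units of each option:
  electrical power (P = IV): kg·m²/s³  ✓ matches
  pressure (P = F/A): kg/(m·s²)  ✗
  wavelength (λ = v/f): m  ✗
  density (ρ = m/V): kg/m³  ✗

Only electrical power has units kg·m²/s³.

Answer: electrical power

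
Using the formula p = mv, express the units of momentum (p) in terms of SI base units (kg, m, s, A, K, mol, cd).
Units of each symbol in p = mv:
  m (mass): kg
  v (velocity): m/s

Multiplying the contributions: [kg] · [m/s]
Adding exponents of each base unit: kg: 1, m: 1, s: -1
SI base units of momentum: kg·m/s

Answer: kg·m/s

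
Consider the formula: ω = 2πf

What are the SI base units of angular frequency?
Units of each symbol in ω = 2πf:
  f (frequency): 1/s
  The factor 2π is dimensionless.

Multiplying the contributions: [1/s]
Adding exponents of each base unit: s: -1
SI base units of angular frequency: 1/s

Answer: 1/s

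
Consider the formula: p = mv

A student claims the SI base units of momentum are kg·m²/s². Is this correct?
Units of each symbol in p = mv:
  m (mass): kg
  v (velocity): m/s

Multiplying the contributions: [kg] · [m/s]
Adding exponents of each base unit: kg: 1, m: 1, s: -1
SI base units of momentum: kg·m/s

The claimed units kg·m²/s² (exponents kg: 1, m: 2, s: -2) do not match the derived units kg·m/s (exponents kg: 1, m: 1, s: -1), so the claim is incorrect.

Answer: No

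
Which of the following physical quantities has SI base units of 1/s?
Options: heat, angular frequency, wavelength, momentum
Checking the SI base units of each option:
  heat (Q = mcΔT): kg·m²/s²  ✗
  angular frequency (ω = 2πf): 1/s  ✓ matches
  wavelength (λ = v/f): m  ✗
  momentum (p = mv): kg·m/s  ✗

Only angular frequency has units 1/s.

Answer: angular frequency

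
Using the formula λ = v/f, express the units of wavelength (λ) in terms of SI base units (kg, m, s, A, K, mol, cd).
Units of each symbol in λ = v/f:
  v (wave speed): m/s
  f (frequency): 1/s  → in the denominator, contributes s

Multiplying the contributions: [m/s] · [s]
Adding exponents of each base unit: m: 1
SI base units of wavelength: m

Answer: m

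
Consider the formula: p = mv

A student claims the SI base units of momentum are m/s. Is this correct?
Units of each symbol in p = mv:
  m (mass): kg
  v (velocity): m/s

Multiplying the contributions: [kg] · [m/s]
Adding exponents of each base unit: kg: 1, m: 1, s: -1
SI base units of momentum: kg·m/s

The claimed units m/s (exponents m: 1, s: -1) do not match the derived units kg·m/s (exponents kg: 1, m: 1, s: -1), so the claim is incorrect.

Answer: No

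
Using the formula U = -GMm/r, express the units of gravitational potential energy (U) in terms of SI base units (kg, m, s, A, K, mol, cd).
Units of each symbol in U = -GMm/r:
  G (gravitational constant): m³/(kg·s²)
  M (mass): kg
  m (mass): kg
  r (distance): m  → in the denominator, contributes 1/m
  The minus sign does not affect the units.

Multiplying the contributions: [m³/(kg·s²)] · [kg] · [kg] · [1/m]
Adding exponents of each base unit: kg: 1, m: 2, s: -2
SI base units of gravitational potential energy: kg·m²/s²

Answer: kg·m²/s²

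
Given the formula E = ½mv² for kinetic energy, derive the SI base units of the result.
Units of each symbol in E = ½mv²:
  m (mass): kg
  v (speed): m/s  → to the power 2, contributes m²/s²
  The factor ½ is dimensionless.

Multiplying the contributions: [kg] · [m²/s²]
Adding exponents of each base unit: kg: 1, m: 2, s: -2
SI base units of kinetic energy: kg·m²/s²

Answer: kg·m²/s²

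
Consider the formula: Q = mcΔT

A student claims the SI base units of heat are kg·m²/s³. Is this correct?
Units of each symbol in Q = mcΔT:
  m (mass): kg
  c (specific heat capacity, in J/(kg·K)): m²/(s²·K)
  ΔT (temperature change): K

Multiplying the contributions: [kg] · [m²/(s²·K)] · [K]
Adding exponents of each base unit: kg: 1, m: 2, s: -2
SI base units of heat: kg·m²/s²

The claimed units kg·m²/s³ (exponents kg: 1, m: 2, s: -3) do not match the derived units kg·m²/s² (exponents kg: 1, m: 2, s: -2), so the claim is incorrect.

Answer: No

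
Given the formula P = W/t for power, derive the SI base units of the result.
Units of each symbol in P = W/t:
  W (work): kg·m²/s²
  t (time): s  → in the denominator, contributes 1/s

Multiplying the contributions: [kg·m²/s²] · [1/s]
Adding exponents of each base unit: kg: 1, m: 2, s: -3
SI base units of power: kg·m²/s³

Answer: kg·m²/s³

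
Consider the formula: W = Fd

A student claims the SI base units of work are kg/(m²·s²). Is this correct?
Units of each symbol in W = Fd:
  F (force): kg·m/s²
  d (displacement): m

Multiplying the contributions: [kg·m/s²] · [m]
Adding exponents of each base unit: kg: 1, m: 2, s: -2
SI base units of work: kg·m²/s²

The claimed units kg/(m²·s²) (exponents kg: 1, m: -2, s: -2) do not match the derived units kg·m²/s² (exponents kg: 1, m: 2, s: -2), so the claim is incorrect.

Answer: No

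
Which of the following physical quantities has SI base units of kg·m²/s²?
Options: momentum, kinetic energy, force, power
Checking the SI base units of each option:
  momentum (p = mv): kg·m/s  ✗
  kinetic energy (E = ½mv²): kg·m²/s²  ✓ matches
  force (F = ma): kg·m/s²  ✗
  power (P = W/t): kg·m²/s³  ✗

Only kinetic energy has units kg·m²/s².

Answer: kinetic energy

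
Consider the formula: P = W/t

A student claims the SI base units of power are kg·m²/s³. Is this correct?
Units of each symbol in P = W/t:
  W (work): kg·m²/s²
  t (time): s  → in the denominator, contributes 1/s

Multiplying the contributions: [kg·m²/s²] · [1/s]
Adding exponents of each base unit: kg: 1, m: 2, s: -3
SI base units of power: kg·m²/s³

The claimed units kg·m²/s³ match the derived units, so the claim is correct.

Answer: Yes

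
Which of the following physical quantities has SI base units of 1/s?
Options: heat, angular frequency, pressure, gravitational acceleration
Checking the SI base units of each option:
  heat (Q = mcΔT): kg·m²/s²  ✗
  angular frequency (ω = 2πf): 1/s  ✓ matches
  pressure (P = F/A): kg/(m·s²)  ✗
  gravitational acceleration (g = GM/r²): m/s²  ✗

Only angular frequency has units 1/s.

Answer: angular frequency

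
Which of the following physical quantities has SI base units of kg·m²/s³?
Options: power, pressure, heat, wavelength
Checking the SI base units of each option:
  power (P = W/t): kg·m²/s³  ✓ matches
  pressure (P = F/A): kg/(m·s²)  ✗
  heat (Q = mcΔT): kg·m²/s²  ✗
  wavelength (λ = v/f): m  ✗

Only power has units kg·m²/s³.

Answer: power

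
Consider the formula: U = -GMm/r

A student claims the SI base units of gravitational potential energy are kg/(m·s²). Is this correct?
Units of each symbol in U = -GMm/r:
  G (gravitational constant): m³/(kg·s²)
  M (mass): kg
  m (mass): kg
  r (distance): m  → in the denominator, contributes 1/m
  The minus sign does not affect the units.

Multiplying the contributions: [m³/(kg·s²)] · [kg] · [kg] · [1/m]
Adding exponents of each base unit: kg: 1, m: 2, s: -2
SI base units of gravitational potential energy: kg·m²/s²

The claimed units kg/(m·s²) (exponents kg: 1, m: -1, s: -2) do not match the derived units kg·m²/s² (exponents kg: 1, m: 2, s: -2), so the claim is incorrect.

Answer: No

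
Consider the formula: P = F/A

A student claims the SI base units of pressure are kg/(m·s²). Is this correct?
Units of each symbol in P = F/A:
  F (force): kg·m/s²
  A (area): m²  → in the denominator, contributes 1/m²

Multiplying the contributions: [kg·m/s²] · [1/m²]
Adding exponents of each base unit: kg: 1, m: -1, s: -2
SI base units of pressure: kg/(m·s²)

The claimed units kg/(m·s²) match the derived units, so the claim is correct.

Answer: Yes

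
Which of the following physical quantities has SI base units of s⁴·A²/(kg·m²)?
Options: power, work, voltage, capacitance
Checking the SI base units of each option:
  power (P = W/t): kg·m²/s³  ✗
  work (W = Fd): kg·m²/s²  ✗
  voltage (V = IR): kg·m²/(s³·A)  ✗
  capacitance (C = Q/V): s⁴·A²/(kg·m²)  ✓ matches

Only capacitance has units s⁴·A²/(kg·m²).

Answer: capacitance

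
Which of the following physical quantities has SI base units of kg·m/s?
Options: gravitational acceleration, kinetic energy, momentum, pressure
Checking the SI base units of each option:
  gravitational acceleration (g = GM/r²): m/s²  ✗
  kinetic energy (E = ½mv²): kg·m²/s²  ✗
  momentum (p = mv): kg·m/s  ✓ matches
  pressure (P = F/A): kg/(m·s²)  ✗

Only momentum has units kg·m/s.

Answer: momentum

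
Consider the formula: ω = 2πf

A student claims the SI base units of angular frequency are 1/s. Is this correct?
Units of each symbol in ω = 2πf:
  f (frequency): 1/s
  The factor 2π is dimensionless.

Multiplying the contributions: [1/s]
Adding exponents of each base unit: s: -1
SI base units of angular frequency: 1/s

The claimed units 1/s match the derived units, so the claim is correct.

Answer: Yes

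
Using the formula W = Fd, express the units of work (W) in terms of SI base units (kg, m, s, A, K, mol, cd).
Units of each symbol in W = Fd:
  F (force): kg·m/s²
  d (displacement): m

Multiplying the contributions: [kg·m/s²] · [m]
Adding exponents of each base unit: kg: 1, m: 2, s: -2
SI base units of work: kg·m²/s²

Answer: kg·m²/s²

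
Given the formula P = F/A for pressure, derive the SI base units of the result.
Units of each symbol in P = F/A:
  F (force): kg·m/s²
  A (area): m²  → in the denominator, contributes 1/m²

Multiplying the contributions: [kg·m/s²] · [1/m²]
Adding exponents of each base unit: kg: 1, m: -1, s: -2
SI base units of pressure: kg/(m·s²)

Answer: kg/(m·s²)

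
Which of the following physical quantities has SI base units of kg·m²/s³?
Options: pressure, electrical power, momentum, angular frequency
Checking the SI base units of each option:
  pressure (P = F/A): kg/(m·s²)  ✗
  electrical power (P = IV): kg·m²/s³  ✓ matches
  momentum (p = mv): kg·m/s  ✗
  angular frequency (ω = 2πf): 1/s  ✗

Only electrical power has units kg·m²/s³.

Answer: electrical power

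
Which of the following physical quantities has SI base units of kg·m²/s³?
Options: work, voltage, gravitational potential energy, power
Checking the SI base units of each option:
  work (W = Fd): kg·m²/s²  ✗
  voltage (V = IR): kg·m²/(s³·A)  ✗
  gravitational potential energy (U = -GMm/r): kg·m²/s²  ✗
  power (P = W/t): kg·m²/s³  ✓ matches

Only power has units kg·m²/s³.

Answer: power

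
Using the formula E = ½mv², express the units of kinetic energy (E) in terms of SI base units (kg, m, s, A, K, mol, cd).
Units of each symbol in E = ½mv²:
  m (mass): kg
  v (speed): m/s  → to the power 2, contributes m²/s²
  The factor ½ is dimensionless.

Multiplying the contributions: [kg] · [m²/s²]
Adding exponents of each base unit: kg: 1, m: 2, s: -2
SI base units of kinetic energy: kg·m²/s²

Answer: kg·m²/s²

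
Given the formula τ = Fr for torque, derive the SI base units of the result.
Units of each symbol in τ = Fr:
  F (force): kg·m/s²
  r (lever arm): m

Multiplying the contributions: [kg·m/s²] · [m]
Adding exponents of each base unit: kg: 1, m: 2, s: -2
SI base units of torque: kg·m²/s²

Answer: kg·m²/s²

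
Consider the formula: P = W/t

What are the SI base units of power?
Units of each symbol in P = W/t:
  W (work): kg·m²/s²
  t (time): s  → in the denominator, contributes 1/s

Multiplying the contributions: [kg·m²/s²] · [1/s]
Adding exponents of each base unit: kg: 1, m: 2, s: -3
SI base units of power: kg·m²/s³

Answer: kg·m²/s³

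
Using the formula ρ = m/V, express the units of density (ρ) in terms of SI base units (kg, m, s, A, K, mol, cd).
Units of each symbol in ρ = m/V:
  m (mass): kg
  V (volume): m³  → in the denominator, contributes 1/m³

Multiplying the contributions: [kg] · [1/m³]
Adding exponents of each base unit: kg: 1, m: -3
SI base units of density: kg/m³

Answer: kg/m³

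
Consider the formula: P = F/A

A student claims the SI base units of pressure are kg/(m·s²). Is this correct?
Units of each symbol in P = F/A:
  F (force): kg·m/s²
  A (area): m²  → in the denominator, contributes 1/m²

Multiplying the contributions: [kg·m/s²] · [1/m²]
Adding exponents of each base unit: kg: 1, m: -1, s: -2
SI base units of pressure: kg/(m·s²)

The claimed units kg/(m·s²) match the derived units, so the claim is correct.

Answer: Yes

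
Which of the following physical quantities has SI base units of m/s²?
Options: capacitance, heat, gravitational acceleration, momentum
Checking the SI base units of each option:
  capacitance (C = Q/V): s⁴·A²/(kg·m²)  ✗
  heat (Q = mcΔT): kg·m²/s²  ✗
  gravitational acceleration (g = GM/r²): m/s²  ✓ matches
  momentum (p = mv): kg·m/s  ✗

Only gravitational acceleration has units m/s².

Answer: gravitational acceleration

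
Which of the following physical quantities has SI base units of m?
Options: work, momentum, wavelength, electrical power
Checking the SI base units of each option:
  work (W = Fd): kg·m²/s²  ✗
  momentum (p = mv): kg·m/s  ✗
  wavelength (λ = v/f): m  ✓ matches
  electrical power (P = IV): kg·m²/s³  ✗

Only wavelength has units m.

Answer: wavelength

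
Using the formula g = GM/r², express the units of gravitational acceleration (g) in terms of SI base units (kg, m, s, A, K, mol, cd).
Units of each symbol in g = GM/r²:
  G (gravitational constant): m³/(kg·s²)
  M (mass): kg
  r (distance): m  → to the power 2 in the denominator, contributes 1/m²

Multiplying the contributions: [m³/(kg·s²)] · [kg] · [1/m²]
Adding exponents of each base unit: m: 1, s: -2
SI base units of gravitational acceleration: m/s²

Answer: m/s²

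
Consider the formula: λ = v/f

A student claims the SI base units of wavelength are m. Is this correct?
Units of each symbol in λ = v/f:
  v (wave speed): m/s
  f (frequency): 1/s  → in the denominator, contributes s

Multiplying the contributions: [m/s] · [s]
Adding exponents of each base unit: m: 1
SI base units of wavelength: m

The claimed units m match the derived units, so the claim is correct.

Answer: Yes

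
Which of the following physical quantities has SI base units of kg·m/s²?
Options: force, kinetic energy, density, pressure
Checking the SI base units of each option:
  force (F = ma): kg·m/s²  ✓ matches
  kinetic energy (E = ½mv²): kg·m²/s²  ✗
  density (ρ = m/V): kg/m³  ✗
  pressure (P = F/A): kg/(m·s²)  ✗

Only force has units kg·m/s².

Answer: force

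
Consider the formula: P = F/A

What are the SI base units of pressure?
Units of each symbol in P = F/A:
  F (force): kg·m/s²
  A (area): m²  → in the denominator, contributes 1/m²

Multiplying the contributions: [kg·m/s²] · [1/m²]
Adding exponents of each base unit: kg: 1, m: -1, s: -2
SI base units of pressure: kg/(m·s²)

Answer: kg/(m·s²)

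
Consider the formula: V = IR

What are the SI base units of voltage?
Units of each symbol in V = IR:
  I (current): A
  R (resistance, in ohms): kg·m²/(s³·A²)

Multiplying the contributions: [A] · [kg·m²/(s³·A²)]
Adding exponents of each base unit: kg: 1, m: 2, s: -3, A: -1
SI base units of voltage: kg·m²/(s³·A)

Answer: kg·m²/(s³·A)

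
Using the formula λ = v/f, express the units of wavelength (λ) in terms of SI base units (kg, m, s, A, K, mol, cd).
Units of each symbol in λ = v/f:
  v (wave speed): m/s
  f (frequency): 1/s  → in the denominator, contributes s

Multiplying the contributions: [m/s] · [s]
Adding exponents of each base unit: m: 1
SI base units of wavelength: m

Answer: m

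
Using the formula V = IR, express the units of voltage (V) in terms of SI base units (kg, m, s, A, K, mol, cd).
Units of each symbol in V = IR:
  I (current): A
  R (resistance, in ohms): kg·m²/(s³·A²)

Multiplying the contributions: [A] · [kg·m²/(s³·A²)]
Adding exponents of each base unit: kg: 1, m: 2, s: -3, A: -1
SI base units of voltage: kg·m²/(s³·A)

Answer: kg·m²/(s³·A)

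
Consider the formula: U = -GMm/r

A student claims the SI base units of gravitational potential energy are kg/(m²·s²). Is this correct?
Units of each symbol in U = -GMm/r:
  G (gravitational constant): m³/(kg·s²)
  M (mass): kg
  m (mass): kg
  r (distance): m  → in the denominator, contributes 1/m
  The minus sign does not affect the units.

Multiplying the contributions: [m³/(kg·s²)] · [kg] · [kg] · [1/m]
Adding exponents of each base unit: kg: 1, m: 2, s: -2
SI base units of gravitational potential energy: kg·m²/s²

The claimed units kg/(m²·s²) (exponents kg: 1, m: -2, s: -2) do not match the derived units kg·m²/s² (exponents kg: 1, m: 2, s: -2), so the claim is incorrect.

Answer: No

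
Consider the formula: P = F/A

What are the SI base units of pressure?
Units of each symbol in P = F/A:
  F (force): kg·m/s²
  A (area): m²  → in the denominator, contributes 1/m²

Multiplying the contributions: [kg·m/s²] · [1/m²]
Adding exponents of each base unit: kg: 1, m: -1, s: -2
SI base units of pressure: kg/(m·s²)

Answer: kg/(m·s²)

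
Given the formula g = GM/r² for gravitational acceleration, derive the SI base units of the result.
Units of each symbol in g = GM/r²:
  G (gravitational constant): m³/(kg·s²)
  M (mass): kg
  r (distance): m  → to the power 2 in the denominator, contributes 1/m²

Multiplying the contributions: [m³/(kg·s²)] · [kg] · [1/m²]
Adding exponents of each base unit: m: 1, s: -2
SI base units of gravitational acceleration: m/s²

Answer: m/s²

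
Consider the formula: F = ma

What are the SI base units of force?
Units of each symbol in F = ma:
  m (mass): kg
  a (acceleration): m/s²

Multiplying the contributions: [kg] · [m/s²]
Adding exponents of each base unit: kg: 1, m: 1, s: -2
SI base units of force: kg·m/s²

Answer: kg·m/s²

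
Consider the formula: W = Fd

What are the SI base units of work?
Units of each symbol in W = Fd:
  F (force): kg·m/s²
  d (displacement): m

Multiplying the contributions: [kg·m/s²] · [m]
Adding exponents of each base unit: kg: 1, m: 2, s: -2
SI base units of work: kg·m²/s²

Answer: kg·m²/s²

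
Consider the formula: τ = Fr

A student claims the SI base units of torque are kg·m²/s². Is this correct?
Units of each symbol in τ = Fr:
  F (force): kg·m/s²
  r (lever arm): m

Multiplying the contributions: [kg·m/s²] · [m]
Adding exponents of each base unit: kg: 1, m: 2, s: -2
SI base units of torque: kg·m²/s²

The claimed units kg·m²/s² match the derived units, so the claim is correct.

Answer: Yes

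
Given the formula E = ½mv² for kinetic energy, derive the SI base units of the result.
Units of each symbol in E = ½mv²:
  m (mass): kg
  v (speed): m/s  → to the power 2, contributes m²/s²
  The factor ½ is dimensionless.

Multiplying the contributions: [kg] · [m²/s²]
Adding exponents of each base unit: kg: 1, m: 2, s: -2
SI base units of kinetic energy: kg·m²/s²

Answer: kg·m²/s²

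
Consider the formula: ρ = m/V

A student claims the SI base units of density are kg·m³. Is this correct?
Units of each symbol in ρ = m/V:
  m (mass): kg
  V (volume): m³  → in the denominator, contributes 1/m³

Multiplying the contributions: [kg] · [1/m³]
Adding exponents of each base unit: kg: 1, m: -3
SI base units of density: kg/m³

The claimed units kg·m³ (exponents kg: 1, m: 3) do not match the derived units kg/m³ (exponents kg: 1, m: -3), so the claim is incorrect.

Answer: No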